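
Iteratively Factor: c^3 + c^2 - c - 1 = (c - 1)*(c^2 + 2*c + 1) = (c - 1)*(c + 1)*(c + 1)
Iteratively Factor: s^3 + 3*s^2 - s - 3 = (s + 1)*(s^2 + 2*s - 3) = (s + 1)*(s + 3)*(s - 1)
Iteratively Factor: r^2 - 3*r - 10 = (r + 2)*(r - 5)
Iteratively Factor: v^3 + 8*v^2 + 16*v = (v + 4)*(v^2 + 4*v) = v*(v + 4)*(v + 4)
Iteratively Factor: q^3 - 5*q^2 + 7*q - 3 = (q - 1)*(q^2 - 4*q + 3) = (q - 1)^2*(q - 3)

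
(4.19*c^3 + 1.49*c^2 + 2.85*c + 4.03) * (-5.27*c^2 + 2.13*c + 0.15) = -22.0813*c^5 + 1.0724*c^4 - 11.2173*c^3 - 14.9441*c^2 + 9.0114*c + 0.6045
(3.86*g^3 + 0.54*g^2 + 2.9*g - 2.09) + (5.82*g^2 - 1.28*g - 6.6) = 3.86*g^3 + 6.36*g^2 + 1.62*g - 8.69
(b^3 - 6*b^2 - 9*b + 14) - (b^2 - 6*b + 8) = b^3 - 7*b^2 - 3*b + 6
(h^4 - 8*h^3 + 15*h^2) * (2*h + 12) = 2*h^5 - 4*h^4 - 66*h^3 + 180*h^2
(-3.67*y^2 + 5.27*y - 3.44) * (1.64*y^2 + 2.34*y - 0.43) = -6.0188*y^4 + 0.0549999999999997*y^3 + 8.2683*y^2 - 10.3157*y + 1.4792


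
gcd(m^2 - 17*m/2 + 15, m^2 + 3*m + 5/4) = 1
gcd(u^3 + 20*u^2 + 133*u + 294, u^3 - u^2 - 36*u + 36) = u + 6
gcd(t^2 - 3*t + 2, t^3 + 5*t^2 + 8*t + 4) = 1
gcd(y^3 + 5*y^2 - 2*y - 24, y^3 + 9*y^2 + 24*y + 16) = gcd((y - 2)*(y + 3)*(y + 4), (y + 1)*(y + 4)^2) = y + 4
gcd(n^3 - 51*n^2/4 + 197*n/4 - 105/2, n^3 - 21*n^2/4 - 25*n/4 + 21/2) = n - 6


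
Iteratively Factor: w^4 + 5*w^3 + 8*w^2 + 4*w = (w)*(w^3 + 5*w^2 + 8*w + 4) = w*(w + 2)*(w^2 + 3*w + 2) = w*(w + 1)*(w + 2)*(w + 2)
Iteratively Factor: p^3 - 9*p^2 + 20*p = (p - 4)*(p^2 - 5*p) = p*(p - 4)*(p - 5)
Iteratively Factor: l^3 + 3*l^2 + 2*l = (l + 1)*(l^2 + 2*l) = l*(l + 1)*(l + 2)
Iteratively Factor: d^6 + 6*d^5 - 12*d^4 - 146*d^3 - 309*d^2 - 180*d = (d + 3)*(d^5 + 3*d^4 - 21*d^3 - 83*d^2 - 60*d) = (d + 3)*(d + 4)*(d^4 - d^3 - 17*d^2 - 15*d) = (d + 1)*(d + 3)*(d + 4)*(d^3 - 2*d^2 - 15*d) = (d + 1)*(d + 3)^2*(d + 4)*(d^2 - 5*d) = (d - 5)*(d + 1)*(d + 3)^2*(d + 4)*(d)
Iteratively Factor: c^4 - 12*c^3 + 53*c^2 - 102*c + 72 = (c - 3)*(c^3 - 9*c^2 + 26*c - 24) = (c - 3)^2*(c^2 - 6*c + 8) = (c - 3)^2*(c - 2)*(c - 4)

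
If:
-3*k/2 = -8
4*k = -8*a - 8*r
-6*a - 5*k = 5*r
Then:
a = -40/3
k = 16/3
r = 32/3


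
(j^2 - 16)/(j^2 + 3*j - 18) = (j^2 - 16)/(j^2 + 3*j - 18)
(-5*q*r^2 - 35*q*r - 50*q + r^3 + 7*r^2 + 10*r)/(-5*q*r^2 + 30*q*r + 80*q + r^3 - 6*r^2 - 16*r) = (r + 5)/(r - 8)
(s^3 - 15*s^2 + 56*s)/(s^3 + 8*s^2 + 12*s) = (s^2 - 15*s + 56)/(s^2 + 8*s + 12)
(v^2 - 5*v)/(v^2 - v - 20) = v/(v + 4)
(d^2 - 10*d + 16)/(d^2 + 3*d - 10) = (d - 8)/(d + 5)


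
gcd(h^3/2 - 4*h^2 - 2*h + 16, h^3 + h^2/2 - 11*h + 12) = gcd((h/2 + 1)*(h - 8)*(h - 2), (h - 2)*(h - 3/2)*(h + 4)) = h - 2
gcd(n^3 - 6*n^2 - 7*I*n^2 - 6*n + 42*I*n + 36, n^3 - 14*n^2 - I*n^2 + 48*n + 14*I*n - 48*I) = n^2 + n*(-6 - I) + 6*I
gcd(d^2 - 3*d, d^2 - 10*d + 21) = d - 3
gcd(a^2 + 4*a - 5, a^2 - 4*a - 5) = 1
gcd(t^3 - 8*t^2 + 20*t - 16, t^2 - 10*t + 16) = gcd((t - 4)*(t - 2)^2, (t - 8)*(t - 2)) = t - 2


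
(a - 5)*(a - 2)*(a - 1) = a^3 - 8*a^2 + 17*a - 10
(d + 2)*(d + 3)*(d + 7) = d^3 + 12*d^2 + 41*d + 42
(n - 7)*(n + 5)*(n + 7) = n^3 + 5*n^2 - 49*n - 245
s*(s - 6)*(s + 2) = s^3 - 4*s^2 - 12*s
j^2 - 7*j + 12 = (j - 4)*(j - 3)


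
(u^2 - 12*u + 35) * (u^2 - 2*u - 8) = u^4 - 14*u^3 + 51*u^2 + 26*u - 280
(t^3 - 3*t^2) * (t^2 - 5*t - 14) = t^5 - 8*t^4 + t^3 + 42*t^2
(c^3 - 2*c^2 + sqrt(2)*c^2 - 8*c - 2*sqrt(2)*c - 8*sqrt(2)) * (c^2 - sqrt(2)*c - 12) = c^5 - 2*c^4 - 22*c^3 - 12*sqrt(2)*c^2 + 28*c^2 + 24*sqrt(2)*c + 112*c + 96*sqrt(2)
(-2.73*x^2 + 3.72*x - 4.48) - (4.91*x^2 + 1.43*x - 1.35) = -7.64*x^2 + 2.29*x - 3.13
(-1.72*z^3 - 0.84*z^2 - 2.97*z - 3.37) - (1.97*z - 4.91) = -1.72*z^3 - 0.84*z^2 - 4.94*z + 1.54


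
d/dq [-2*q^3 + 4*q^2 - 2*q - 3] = -6*q^2 + 8*q - 2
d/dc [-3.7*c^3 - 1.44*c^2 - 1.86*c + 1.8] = -11.1*c^2 - 2.88*c - 1.86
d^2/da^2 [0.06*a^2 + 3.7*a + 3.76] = 0.120000000000000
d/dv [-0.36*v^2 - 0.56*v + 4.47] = -0.72*v - 0.56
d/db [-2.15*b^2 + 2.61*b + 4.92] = 2.61 - 4.3*b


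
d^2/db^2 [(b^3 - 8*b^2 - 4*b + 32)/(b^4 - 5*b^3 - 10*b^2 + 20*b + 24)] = 2*(b^3 - 24*b^2 + 138*b - 278)/(b^6 - 15*b^5 + 57*b^4 + 55*b^3 - 342*b^2 - 540*b - 216)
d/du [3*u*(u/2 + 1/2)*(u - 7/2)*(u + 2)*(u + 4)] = 15*u^4/2 + 21*u^3 - 189*u^2/4 - 123*u - 42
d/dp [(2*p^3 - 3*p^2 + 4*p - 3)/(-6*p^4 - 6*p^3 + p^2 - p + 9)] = (12*p^6 - 36*p^5 + 56*p^4 - 28*p^3 - p^2 - 48*p + 33)/(36*p^8 + 72*p^7 + 24*p^6 - 95*p^4 - 110*p^3 + 19*p^2 - 18*p + 81)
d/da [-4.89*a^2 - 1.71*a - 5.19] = -9.78*a - 1.71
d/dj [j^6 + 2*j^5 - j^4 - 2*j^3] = j^2*(6*j^3 + 10*j^2 - 4*j - 6)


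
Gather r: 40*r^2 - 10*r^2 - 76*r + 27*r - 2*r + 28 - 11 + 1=30*r^2 - 51*r + 18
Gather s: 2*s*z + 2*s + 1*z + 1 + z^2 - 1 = s*(2*z + 2) + z^2 + z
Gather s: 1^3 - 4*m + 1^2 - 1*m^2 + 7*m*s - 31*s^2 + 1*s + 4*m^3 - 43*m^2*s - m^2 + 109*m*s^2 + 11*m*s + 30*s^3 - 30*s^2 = 4*m^3 - 2*m^2 - 4*m + 30*s^3 + s^2*(109*m - 61) + s*(-43*m^2 + 18*m + 1) + 2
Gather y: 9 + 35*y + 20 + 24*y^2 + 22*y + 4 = 24*y^2 + 57*y + 33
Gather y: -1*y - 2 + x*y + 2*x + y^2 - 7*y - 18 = 2*x + y^2 + y*(x - 8) - 20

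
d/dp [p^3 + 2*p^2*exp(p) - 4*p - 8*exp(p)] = 2*p^2*exp(p) + 3*p^2 + 4*p*exp(p) - 8*exp(p) - 4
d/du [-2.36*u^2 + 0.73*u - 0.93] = 0.73 - 4.72*u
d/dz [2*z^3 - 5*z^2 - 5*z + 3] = 6*z^2 - 10*z - 5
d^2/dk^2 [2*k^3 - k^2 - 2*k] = 12*k - 2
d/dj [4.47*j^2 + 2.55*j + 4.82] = 8.94*j + 2.55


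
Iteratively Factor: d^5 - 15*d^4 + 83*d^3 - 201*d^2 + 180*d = (d - 5)*(d^4 - 10*d^3 + 33*d^2 - 36*d) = (d - 5)*(d - 3)*(d^3 - 7*d^2 + 12*d) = (d - 5)*(d - 4)*(d - 3)*(d^2 - 3*d) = d*(d - 5)*(d - 4)*(d - 3)*(d - 3)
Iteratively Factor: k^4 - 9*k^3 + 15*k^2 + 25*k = (k - 5)*(k^3 - 4*k^2 - 5*k) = (k - 5)*(k + 1)*(k^2 - 5*k) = k*(k - 5)*(k + 1)*(k - 5)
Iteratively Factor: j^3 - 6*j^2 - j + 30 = (j - 3)*(j^2 - 3*j - 10) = (j - 5)*(j - 3)*(j + 2)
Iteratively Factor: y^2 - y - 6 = (y + 2)*(y - 3)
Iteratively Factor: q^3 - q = (q - 1)*(q^2 + q) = (q - 1)*(q + 1)*(q)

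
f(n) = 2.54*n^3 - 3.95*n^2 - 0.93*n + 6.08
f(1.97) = 8.34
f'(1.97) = 13.08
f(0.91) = 3.88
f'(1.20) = 0.56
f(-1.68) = -15.55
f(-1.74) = -17.64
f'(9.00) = 545.19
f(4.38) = 139.66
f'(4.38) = 110.65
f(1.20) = 3.67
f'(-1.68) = 33.85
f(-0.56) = 4.92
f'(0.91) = -1.81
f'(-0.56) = 5.88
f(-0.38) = 5.72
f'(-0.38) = 3.17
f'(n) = 7.62*n^2 - 7.9*n - 0.93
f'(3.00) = 43.95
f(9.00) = 1529.42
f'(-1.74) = 35.89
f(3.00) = 36.32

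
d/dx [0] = 0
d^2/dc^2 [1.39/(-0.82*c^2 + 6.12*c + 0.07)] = (-1.869272*c^2 + 13.951152*c + 1.39*(1.64*c - 6.12)*(3.28*c - 12.24) + 0.159572)/(-0.82*c^2 + 6.12*c + 0.07)^3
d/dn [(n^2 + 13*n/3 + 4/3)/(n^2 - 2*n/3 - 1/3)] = -5/(n^2 - 2*n + 1)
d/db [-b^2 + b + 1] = 1 - 2*b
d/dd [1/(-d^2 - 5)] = 2*d/(d^2 + 5)^2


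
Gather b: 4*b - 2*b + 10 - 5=2*b + 5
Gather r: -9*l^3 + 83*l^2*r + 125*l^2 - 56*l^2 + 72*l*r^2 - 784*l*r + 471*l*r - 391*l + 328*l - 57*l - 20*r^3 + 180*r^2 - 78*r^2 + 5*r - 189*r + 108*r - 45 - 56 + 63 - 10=-9*l^3 + 69*l^2 - 120*l - 20*r^3 + r^2*(72*l + 102) + r*(83*l^2 - 313*l - 76) - 48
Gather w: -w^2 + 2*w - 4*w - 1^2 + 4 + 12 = -w^2 - 2*w + 15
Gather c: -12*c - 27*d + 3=-12*c - 27*d + 3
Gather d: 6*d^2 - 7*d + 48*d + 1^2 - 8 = 6*d^2 + 41*d - 7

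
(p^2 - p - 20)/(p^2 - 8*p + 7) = (p^2 - p - 20)/(p^2 - 8*p + 7)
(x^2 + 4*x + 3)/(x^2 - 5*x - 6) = (x + 3)/(x - 6)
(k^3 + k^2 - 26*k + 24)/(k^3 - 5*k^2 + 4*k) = (k + 6)/k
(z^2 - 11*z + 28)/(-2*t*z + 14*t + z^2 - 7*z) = (z - 4)/(-2*t + z)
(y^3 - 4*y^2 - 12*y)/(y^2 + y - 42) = y*(y + 2)/(y + 7)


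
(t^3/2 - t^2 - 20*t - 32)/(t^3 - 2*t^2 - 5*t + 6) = (t^2 - 4*t - 32)/(2*(t^2 - 4*t + 3))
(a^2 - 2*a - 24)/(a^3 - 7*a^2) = (a^2 - 2*a - 24)/(a^2*(a - 7))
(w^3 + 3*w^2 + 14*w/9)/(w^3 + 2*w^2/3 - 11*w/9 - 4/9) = w*(9*w^2 + 27*w + 14)/(9*w^3 + 6*w^2 - 11*w - 4)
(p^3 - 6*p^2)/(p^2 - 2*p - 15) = p^2*(6 - p)/(-p^2 + 2*p + 15)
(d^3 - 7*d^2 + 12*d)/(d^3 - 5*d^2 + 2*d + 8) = d*(d - 3)/(d^2 - d - 2)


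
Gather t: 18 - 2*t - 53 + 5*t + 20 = 3*t - 15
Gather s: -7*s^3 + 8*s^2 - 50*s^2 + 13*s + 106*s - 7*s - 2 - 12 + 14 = -7*s^3 - 42*s^2 + 112*s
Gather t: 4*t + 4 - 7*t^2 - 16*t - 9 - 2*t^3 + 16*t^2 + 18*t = -2*t^3 + 9*t^2 + 6*t - 5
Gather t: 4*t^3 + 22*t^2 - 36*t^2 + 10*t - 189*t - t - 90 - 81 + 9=4*t^3 - 14*t^2 - 180*t - 162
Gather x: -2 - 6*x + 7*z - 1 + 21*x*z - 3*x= x*(21*z - 9) + 7*z - 3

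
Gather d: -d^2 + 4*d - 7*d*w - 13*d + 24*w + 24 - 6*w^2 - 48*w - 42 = -d^2 + d*(-7*w - 9) - 6*w^2 - 24*w - 18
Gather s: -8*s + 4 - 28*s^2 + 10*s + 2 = -28*s^2 + 2*s + 6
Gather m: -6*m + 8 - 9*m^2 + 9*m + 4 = -9*m^2 + 3*m + 12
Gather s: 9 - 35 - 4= -30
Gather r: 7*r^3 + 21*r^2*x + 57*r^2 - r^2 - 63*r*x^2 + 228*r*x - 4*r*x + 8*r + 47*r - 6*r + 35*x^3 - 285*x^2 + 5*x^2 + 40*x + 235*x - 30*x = 7*r^3 + r^2*(21*x + 56) + r*(-63*x^2 + 224*x + 49) + 35*x^3 - 280*x^2 + 245*x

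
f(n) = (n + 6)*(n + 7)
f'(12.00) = 37.00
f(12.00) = 342.00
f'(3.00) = 19.00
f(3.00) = 90.00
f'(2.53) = 18.06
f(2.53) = 81.29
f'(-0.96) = 11.08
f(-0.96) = 30.44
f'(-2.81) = 7.38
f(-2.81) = 13.37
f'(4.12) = 21.24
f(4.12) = 112.53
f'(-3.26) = 6.48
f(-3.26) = 10.25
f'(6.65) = 26.30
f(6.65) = 172.67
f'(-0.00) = 13.00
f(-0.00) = 42.00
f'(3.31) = 19.62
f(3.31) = 95.99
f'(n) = 2*n + 13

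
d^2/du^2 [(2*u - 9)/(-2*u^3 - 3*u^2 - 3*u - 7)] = 6*(-8*u^5 + 60*u^4 + 142*u^3 + 191*u^2 - 3*u - 22)/(8*u^9 + 36*u^8 + 90*u^7 + 219*u^6 + 387*u^5 + 522*u^4 + 699*u^3 + 630*u^2 + 441*u + 343)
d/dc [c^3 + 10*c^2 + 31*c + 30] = 3*c^2 + 20*c + 31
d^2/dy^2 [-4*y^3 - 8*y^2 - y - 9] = -24*y - 16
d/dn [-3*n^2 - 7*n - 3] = -6*n - 7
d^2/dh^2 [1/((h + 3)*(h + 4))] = 2*((h + 3)^2 + (h + 3)*(h + 4) + (h + 4)^2)/((h + 3)^3*(h + 4)^3)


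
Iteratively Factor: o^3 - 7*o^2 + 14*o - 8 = (o - 4)*(o^2 - 3*o + 2) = (o - 4)*(o - 1)*(o - 2)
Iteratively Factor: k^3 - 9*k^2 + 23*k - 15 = (k - 5)*(k^2 - 4*k + 3) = (k - 5)*(k - 1)*(k - 3)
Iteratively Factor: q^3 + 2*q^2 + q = (q + 1)*(q^2 + q) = (q + 1)^2*(q)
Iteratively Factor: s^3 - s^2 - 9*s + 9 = (s + 3)*(s^2 - 4*s + 3) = (s - 1)*(s + 3)*(s - 3)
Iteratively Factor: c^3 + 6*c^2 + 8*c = (c + 4)*(c^2 + 2*c) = (c + 2)*(c + 4)*(c)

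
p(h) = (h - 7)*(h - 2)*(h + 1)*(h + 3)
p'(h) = (h - 7)*(h - 2)*(h + 1) + (h - 7)*(h - 2)*(h + 3) + (h - 7)*(h + 1)*(h + 3) + (h - 2)*(h + 1)*(h + 3) = 4*h^3 - 15*h^2 - 38*h + 29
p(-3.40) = 53.91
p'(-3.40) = -172.42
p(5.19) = -292.71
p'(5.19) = -13.07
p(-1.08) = -3.82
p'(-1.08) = 47.51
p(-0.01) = 41.71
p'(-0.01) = 29.38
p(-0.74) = 12.46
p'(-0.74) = 47.29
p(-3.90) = 167.85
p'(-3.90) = -288.23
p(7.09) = 37.39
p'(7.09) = 431.16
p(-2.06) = -36.65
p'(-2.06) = 8.66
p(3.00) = -96.00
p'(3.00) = -112.00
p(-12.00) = 26334.00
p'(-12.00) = -8587.00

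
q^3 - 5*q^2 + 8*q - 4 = (q - 2)^2*(q - 1)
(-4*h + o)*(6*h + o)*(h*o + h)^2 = -24*h^4*o^2 - 48*h^4*o - 24*h^4 + 2*h^3*o^3 + 4*h^3*o^2 + 2*h^3*o + h^2*o^4 + 2*h^2*o^3 + h^2*o^2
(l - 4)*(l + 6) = l^2 + 2*l - 24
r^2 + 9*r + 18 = (r + 3)*(r + 6)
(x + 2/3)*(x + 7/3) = x^2 + 3*x + 14/9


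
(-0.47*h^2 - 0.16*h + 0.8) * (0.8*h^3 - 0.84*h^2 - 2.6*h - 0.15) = -0.376*h^5 + 0.2668*h^4 + 1.9964*h^3 - 0.1855*h^2 - 2.056*h - 0.12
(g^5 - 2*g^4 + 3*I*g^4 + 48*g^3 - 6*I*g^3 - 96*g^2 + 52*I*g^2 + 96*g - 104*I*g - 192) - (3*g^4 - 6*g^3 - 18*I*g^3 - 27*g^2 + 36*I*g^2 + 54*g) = g^5 - 5*g^4 + 3*I*g^4 + 54*g^3 + 12*I*g^3 - 69*g^2 + 16*I*g^2 + 42*g - 104*I*g - 192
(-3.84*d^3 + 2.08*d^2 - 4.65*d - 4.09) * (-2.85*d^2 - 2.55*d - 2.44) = 10.944*d^5 + 3.864*d^4 + 17.3181*d^3 + 18.4388*d^2 + 21.7755*d + 9.9796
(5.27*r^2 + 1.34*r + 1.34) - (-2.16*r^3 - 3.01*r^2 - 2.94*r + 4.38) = 2.16*r^3 + 8.28*r^2 + 4.28*r - 3.04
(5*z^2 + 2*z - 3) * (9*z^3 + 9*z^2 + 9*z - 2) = 45*z^5 + 63*z^4 + 36*z^3 - 19*z^2 - 31*z + 6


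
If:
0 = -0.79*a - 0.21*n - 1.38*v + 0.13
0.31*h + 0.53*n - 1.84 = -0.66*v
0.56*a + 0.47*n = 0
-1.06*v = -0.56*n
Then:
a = -0.40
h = 4.60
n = 0.47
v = 0.25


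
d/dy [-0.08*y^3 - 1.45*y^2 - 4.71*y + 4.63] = -0.24*y^2 - 2.9*y - 4.71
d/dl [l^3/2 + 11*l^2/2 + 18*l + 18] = 3*l^2/2 + 11*l + 18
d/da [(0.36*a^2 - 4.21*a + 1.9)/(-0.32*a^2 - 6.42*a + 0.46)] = (-3.6584*a^2 + 1.5472*a + 10.2614)/(0.1024*a^4 + 4.1088*a^3 + 40.922*a^2 - 5.9064*a + 0.2116)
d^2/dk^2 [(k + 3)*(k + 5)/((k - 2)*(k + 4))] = 6*(2*k^3 + 23*k^2 + 94*k + 124)/(k^6 + 6*k^5 - 12*k^4 - 88*k^3 + 96*k^2 + 384*k - 512)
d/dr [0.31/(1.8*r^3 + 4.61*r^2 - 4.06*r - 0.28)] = (-1.674*r^2 - 2.8582*r + 1.2586)/(1.8*r^3 + 4.61*r^2 - 4.06*r - 0.28)^2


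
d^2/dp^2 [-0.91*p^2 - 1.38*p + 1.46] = -1.82000000000000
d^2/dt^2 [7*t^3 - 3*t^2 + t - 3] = 42*t - 6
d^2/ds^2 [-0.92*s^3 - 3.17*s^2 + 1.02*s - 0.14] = -5.52*s - 6.34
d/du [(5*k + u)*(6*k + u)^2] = (6*k + u)*(16*k + 3*u)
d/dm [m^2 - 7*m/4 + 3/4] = 2*m - 7/4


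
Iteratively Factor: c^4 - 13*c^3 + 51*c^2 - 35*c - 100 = (c - 4)*(c^3 - 9*c^2 + 15*c + 25) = (c - 5)*(c - 4)*(c^2 - 4*c - 5) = (c - 5)^2*(c - 4)*(c + 1)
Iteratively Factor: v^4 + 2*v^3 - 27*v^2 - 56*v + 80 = (v + 4)*(v^3 - 2*v^2 - 19*v + 20) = (v + 4)^2*(v^2 - 6*v + 5) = (v - 5)*(v + 4)^2*(v - 1)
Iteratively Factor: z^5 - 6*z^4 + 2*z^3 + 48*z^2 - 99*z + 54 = (z + 3)*(z^4 - 9*z^3 + 29*z^2 - 39*z + 18) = (z - 1)*(z + 3)*(z^3 - 8*z^2 + 21*z - 18) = (z - 3)*(z - 1)*(z + 3)*(z^2 - 5*z + 6) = (z - 3)^2*(z - 1)*(z + 3)*(z - 2)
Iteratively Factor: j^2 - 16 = (j + 4)*(j - 4)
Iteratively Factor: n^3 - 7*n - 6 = (n + 2)*(n^2 - 2*n - 3) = (n + 1)*(n + 2)*(n - 3)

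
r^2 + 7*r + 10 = (r + 2)*(r + 5)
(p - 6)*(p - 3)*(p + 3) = p^3 - 6*p^2 - 9*p + 54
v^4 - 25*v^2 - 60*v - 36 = (v - 6)*(v + 1)*(v + 2)*(v + 3)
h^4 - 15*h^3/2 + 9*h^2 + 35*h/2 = h*(h - 5)*(h - 7/2)*(h + 1)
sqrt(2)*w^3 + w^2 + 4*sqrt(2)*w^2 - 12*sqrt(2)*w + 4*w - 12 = (w - 2)*(w + 6)*(sqrt(2)*w + 1)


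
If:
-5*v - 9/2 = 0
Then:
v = -9/10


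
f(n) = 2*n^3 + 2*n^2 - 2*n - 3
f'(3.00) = 64.00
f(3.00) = 63.00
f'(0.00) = -2.00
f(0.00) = -3.00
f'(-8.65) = 412.34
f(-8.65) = -1130.48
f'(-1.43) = 4.55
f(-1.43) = -1.90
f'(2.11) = 33.15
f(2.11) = 20.47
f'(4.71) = 149.94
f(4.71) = 240.92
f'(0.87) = 6.02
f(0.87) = -1.91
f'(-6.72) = 242.07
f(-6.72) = -506.17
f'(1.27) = 12.76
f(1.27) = 1.78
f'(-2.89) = 36.55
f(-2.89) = -28.79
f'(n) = 6*n^2 + 4*n - 2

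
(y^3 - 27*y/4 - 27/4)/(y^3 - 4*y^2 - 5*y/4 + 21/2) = (2*y^2 - 3*y - 9)/(2*y^2 - 11*y + 14)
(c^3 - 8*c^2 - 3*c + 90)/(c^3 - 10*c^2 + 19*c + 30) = (c + 3)/(c + 1)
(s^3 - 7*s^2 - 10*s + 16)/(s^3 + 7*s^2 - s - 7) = (s^2 - 6*s - 16)/(s^2 + 8*s + 7)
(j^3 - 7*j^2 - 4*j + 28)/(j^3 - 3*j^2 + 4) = (j^2 - 5*j - 14)/(j^2 - j - 2)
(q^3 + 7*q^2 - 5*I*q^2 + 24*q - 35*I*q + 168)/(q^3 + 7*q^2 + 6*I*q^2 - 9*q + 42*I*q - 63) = (q - 8*I)/(q + 3*I)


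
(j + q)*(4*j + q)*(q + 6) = 4*j^2*q + 24*j^2 + 5*j*q^2 + 30*j*q + q^3 + 6*q^2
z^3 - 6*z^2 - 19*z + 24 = (z - 8)*(z - 1)*(z + 3)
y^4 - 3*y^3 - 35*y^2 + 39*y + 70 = (y - 7)*(y - 2)*(y + 1)*(y + 5)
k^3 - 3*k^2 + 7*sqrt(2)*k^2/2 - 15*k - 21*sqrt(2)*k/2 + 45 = (k - 3)*(k - 3*sqrt(2)/2)*(k + 5*sqrt(2))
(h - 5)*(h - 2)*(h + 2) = h^3 - 5*h^2 - 4*h + 20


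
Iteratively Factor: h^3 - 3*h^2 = (h - 3)*(h^2) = h*(h - 3)*(h)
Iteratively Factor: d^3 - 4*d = (d - 2)*(d^2 + 2*d) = (d - 2)*(d + 2)*(d)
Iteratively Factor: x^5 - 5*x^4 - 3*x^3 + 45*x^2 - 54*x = (x + 3)*(x^4 - 8*x^3 + 21*x^2 - 18*x) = (x - 3)*(x + 3)*(x^3 - 5*x^2 + 6*x) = (x - 3)*(x - 2)*(x + 3)*(x^2 - 3*x) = (x - 3)^2*(x - 2)*(x + 3)*(x)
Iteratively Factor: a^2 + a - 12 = (a + 4)*(a - 3)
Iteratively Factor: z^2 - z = (z - 1)*(z)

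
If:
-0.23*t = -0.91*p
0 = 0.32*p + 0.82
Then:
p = -2.56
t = -10.14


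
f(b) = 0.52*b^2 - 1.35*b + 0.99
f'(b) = 1.04*b - 1.35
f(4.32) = 4.86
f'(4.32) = 3.14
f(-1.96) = 5.63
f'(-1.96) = -3.39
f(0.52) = 0.43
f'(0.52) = -0.81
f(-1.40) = 3.90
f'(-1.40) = -2.81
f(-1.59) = 4.45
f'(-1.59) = -3.00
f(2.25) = 0.58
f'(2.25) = 0.99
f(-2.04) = 5.91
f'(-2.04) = -3.47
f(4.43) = 5.21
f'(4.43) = 3.26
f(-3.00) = 9.72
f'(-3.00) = -4.47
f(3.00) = 1.62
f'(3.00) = 1.77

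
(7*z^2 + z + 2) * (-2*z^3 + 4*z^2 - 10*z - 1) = -14*z^5 + 26*z^4 - 70*z^3 - 9*z^2 - 21*z - 2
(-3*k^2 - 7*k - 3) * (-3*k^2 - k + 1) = 9*k^4 + 24*k^3 + 13*k^2 - 4*k - 3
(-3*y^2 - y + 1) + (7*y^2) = 4*y^2 - y + 1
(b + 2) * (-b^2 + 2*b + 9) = -b^3 + 13*b + 18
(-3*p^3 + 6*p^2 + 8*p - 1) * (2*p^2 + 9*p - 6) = -6*p^5 - 15*p^4 + 88*p^3 + 34*p^2 - 57*p + 6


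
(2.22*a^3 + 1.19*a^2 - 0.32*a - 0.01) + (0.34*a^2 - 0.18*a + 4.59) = 2.22*a^3 + 1.53*a^2 - 0.5*a + 4.58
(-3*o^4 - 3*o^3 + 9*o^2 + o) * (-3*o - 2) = 9*o^5 + 15*o^4 - 21*o^3 - 21*o^2 - 2*o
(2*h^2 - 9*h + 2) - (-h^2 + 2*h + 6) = 3*h^2 - 11*h - 4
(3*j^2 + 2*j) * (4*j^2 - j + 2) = 12*j^4 + 5*j^3 + 4*j^2 + 4*j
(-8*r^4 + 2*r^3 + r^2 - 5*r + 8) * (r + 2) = -8*r^5 - 14*r^4 + 5*r^3 - 3*r^2 - 2*r + 16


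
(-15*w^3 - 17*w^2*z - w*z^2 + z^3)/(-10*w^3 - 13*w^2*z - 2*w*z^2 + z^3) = (3*w + z)/(2*w + z)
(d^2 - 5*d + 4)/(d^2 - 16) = (d - 1)/(d + 4)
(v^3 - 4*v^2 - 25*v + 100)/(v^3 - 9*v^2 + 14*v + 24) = (v^2 - 25)/(v^2 - 5*v - 6)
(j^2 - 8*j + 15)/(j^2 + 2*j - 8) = (j^2 - 8*j + 15)/(j^2 + 2*j - 8)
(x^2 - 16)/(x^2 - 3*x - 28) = (x - 4)/(x - 7)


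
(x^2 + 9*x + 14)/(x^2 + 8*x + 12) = (x + 7)/(x + 6)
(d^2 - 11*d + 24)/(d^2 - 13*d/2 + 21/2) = 2*(d - 8)/(2*d - 7)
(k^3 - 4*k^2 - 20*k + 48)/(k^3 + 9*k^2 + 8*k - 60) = (k^2 - 2*k - 24)/(k^2 + 11*k + 30)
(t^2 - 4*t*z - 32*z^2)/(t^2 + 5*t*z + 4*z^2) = (t - 8*z)/(t + z)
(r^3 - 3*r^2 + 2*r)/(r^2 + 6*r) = (r^2 - 3*r + 2)/(r + 6)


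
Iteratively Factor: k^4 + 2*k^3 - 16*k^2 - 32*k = (k - 4)*(k^3 + 6*k^2 + 8*k) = (k - 4)*(k + 2)*(k^2 + 4*k) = (k - 4)*(k + 2)*(k + 4)*(k)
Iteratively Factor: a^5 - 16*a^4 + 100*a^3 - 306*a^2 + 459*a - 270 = (a - 5)*(a^4 - 11*a^3 + 45*a^2 - 81*a + 54) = (a - 5)*(a - 3)*(a^3 - 8*a^2 + 21*a - 18) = (a - 5)*(a - 3)^2*(a^2 - 5*a + 6) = (a - 5)*(a - 3)^2*(a - 2)*(a - 3)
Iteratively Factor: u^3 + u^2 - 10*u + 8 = (u - 2)*(u^2 + 3*u - 4) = (u - 2)*(u - 1)*(u + 4)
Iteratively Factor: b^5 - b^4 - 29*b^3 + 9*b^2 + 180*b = (b + 4)*(b^4 - 5*b^3 - 9*b^2 + 45*b) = b*(b + 4)*(b^3 - 5*b^2 - 9*b + 45) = b*(b - 5)*(b + 4)*(b^2 - 9) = b*(b - 5)*(b + 3)*(b + 4)*(b - 3)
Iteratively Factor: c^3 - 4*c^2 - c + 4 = (c + 1)*(c^2 - 5*c + 4) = (c - 4)*(c + 1)*(c - 1)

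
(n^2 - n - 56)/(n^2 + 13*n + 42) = (n - 8)/(n + 6)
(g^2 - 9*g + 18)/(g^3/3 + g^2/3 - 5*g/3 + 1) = 3*(g^2 - 9*g + 18)/(g^3 + g^2 - 5*g + 3)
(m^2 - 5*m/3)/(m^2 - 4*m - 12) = m*(5 - 3*m)/(3*(-m^2 + 4*m + 12))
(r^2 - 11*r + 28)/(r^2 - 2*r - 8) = (r - 7)/(r + 2)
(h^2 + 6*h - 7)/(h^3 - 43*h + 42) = 1/(h - 6)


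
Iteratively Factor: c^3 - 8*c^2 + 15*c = (c - 5)*(c^2 - 3*c) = (c - 5)*(c - 3)*(c)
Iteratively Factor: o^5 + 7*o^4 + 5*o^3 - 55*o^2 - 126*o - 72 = (o + 1)*(o^4 + 6*o^3 - o^2 - 54*o - 72) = (o + 1)*(o + 4)*(o^3 + 2*o^2 - 9*o - 18) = (o - 3)*(o + 1)*(o + 4)*(o^2 + 5*o + 6) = (o - 3)*(o + 1)*(o + 2)*(o + 4)*(o + 3)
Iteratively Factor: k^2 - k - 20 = (k - 5)*(k + 4)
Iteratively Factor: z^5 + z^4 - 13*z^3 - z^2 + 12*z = (z + 1)*(z^4 - 13*z^2 + 12*z) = z*(z + 1)*(z^3 - 13*z + 12) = z*(z + 1)*(z + 4)*(z^2 - 4*z + 3) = z*(z - 3)*(z + 1)*(z + 4)*(z - 1)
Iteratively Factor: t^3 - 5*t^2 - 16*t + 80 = (t - 5)*(t^2 - 16) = (t - 5)*(t + 4)*(t - 4)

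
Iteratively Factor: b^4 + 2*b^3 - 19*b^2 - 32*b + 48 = (b - 4)*(b^3 + 6*b^2 + 5*b - 12) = (b - 4)*(b + 3)*(b^2 + 3*b - 4) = (b - 4)*(b - 1)*(b + 3)*(b + 4)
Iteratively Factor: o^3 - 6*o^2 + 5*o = (o - 1)*(o^2 - 5*o) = o*(o - 1)*(o - 5)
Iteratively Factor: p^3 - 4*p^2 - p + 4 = (p - 4)*(p^2 - 1) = (p - 4)*(p - 1)*(p + 1)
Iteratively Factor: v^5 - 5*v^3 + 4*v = (v - 2)*(v^4 + 2*v^3 - v^2 - 2*v) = v*(v - 2)*(v^3 + 2*v^2 - v - 2) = v*(v - 2)*(v - 1)*(v^2 + 3*v + 2) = v*(v - 2)*(v - 1)*(v + 2)*(v + 1)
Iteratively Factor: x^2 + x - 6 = (x + 3)*(x - 2)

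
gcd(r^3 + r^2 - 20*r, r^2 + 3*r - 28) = r - 4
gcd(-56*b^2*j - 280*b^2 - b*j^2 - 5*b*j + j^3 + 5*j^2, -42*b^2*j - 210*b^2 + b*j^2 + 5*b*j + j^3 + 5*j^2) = 7*b*j + 35*b + j^2 + 5*j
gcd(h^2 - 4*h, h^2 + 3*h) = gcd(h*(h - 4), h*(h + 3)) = h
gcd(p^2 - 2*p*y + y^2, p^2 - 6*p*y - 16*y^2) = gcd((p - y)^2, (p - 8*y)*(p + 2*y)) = 1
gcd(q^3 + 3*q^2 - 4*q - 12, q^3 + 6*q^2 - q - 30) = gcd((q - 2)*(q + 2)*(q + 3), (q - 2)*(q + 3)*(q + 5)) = q^2 + q - 6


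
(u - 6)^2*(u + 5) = u^3 - 7*u^2 - 24*u + 180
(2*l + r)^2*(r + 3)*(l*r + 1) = 4*l^3*r^2 + 12*l^3*r + 4*l^2*r^3 + 12*l^2*r^2 + 4*l^2*r + 12*l^2 + l*r^4 + 3*l*r^3 + 4*l*r^2 + 12*l*r + r^3 + 3*r^2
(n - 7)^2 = n^2 - 14*n + 49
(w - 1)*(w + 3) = w^2 + 2*w - 3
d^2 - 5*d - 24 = (d - 8)*(d + 3)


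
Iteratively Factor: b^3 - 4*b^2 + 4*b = (b - 2)*(b^2 - 2*b) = b*(b - 2)*(b - 2)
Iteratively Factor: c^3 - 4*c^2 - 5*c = (c - 5)*(c^2 + c) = (c - 5)*(c + 1)*(c)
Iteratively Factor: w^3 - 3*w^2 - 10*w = (w + 2)*(w^2 - 5*w) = w*(w + 2)*(w - 5)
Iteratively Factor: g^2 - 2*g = (g - 2)*(g)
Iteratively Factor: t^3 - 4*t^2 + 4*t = (t)*(t^2 - 4*t + 4) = t*(t - 2)*(t - 2)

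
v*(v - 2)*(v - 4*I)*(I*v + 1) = I*v^4 + 5*v^3 - 2*I*v^3 - 10*v^2 - 4*I*v^2 + 8*I*v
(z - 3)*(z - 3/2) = z^2 - 9*z/2 + 9/2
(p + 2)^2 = p^2 + 4*p + 4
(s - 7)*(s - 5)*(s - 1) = s^3 - 13*s^2 + 47*s - 35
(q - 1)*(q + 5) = q^2 + 4*q - 5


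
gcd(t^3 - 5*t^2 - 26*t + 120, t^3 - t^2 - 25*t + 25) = t + 5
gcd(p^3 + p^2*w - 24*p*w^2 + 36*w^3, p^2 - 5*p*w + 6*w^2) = p^2 - 5*p*w + 6*w^2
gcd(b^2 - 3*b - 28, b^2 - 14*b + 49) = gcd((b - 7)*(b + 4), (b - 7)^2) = b - 7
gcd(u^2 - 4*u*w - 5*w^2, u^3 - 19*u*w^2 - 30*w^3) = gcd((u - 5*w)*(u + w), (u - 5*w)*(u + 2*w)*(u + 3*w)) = u - 5*w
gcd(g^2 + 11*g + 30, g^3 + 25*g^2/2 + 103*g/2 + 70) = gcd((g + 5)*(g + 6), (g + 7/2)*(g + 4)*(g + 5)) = g + 5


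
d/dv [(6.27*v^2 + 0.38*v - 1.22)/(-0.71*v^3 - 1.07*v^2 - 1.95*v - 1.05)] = (4.4517*v^4 + 0.5396*v^3 - 14.4185*v^2 - 15.7778*v - 2.778)/(0.5041*v^6 + 1.5194*v^5 + 3.9139*v^4 + 5.664*v^3 + 6.0495*v^2 + 4.095*v + 1.1025)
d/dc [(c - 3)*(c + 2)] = 2*c - 1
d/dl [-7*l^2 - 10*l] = -14*l - 10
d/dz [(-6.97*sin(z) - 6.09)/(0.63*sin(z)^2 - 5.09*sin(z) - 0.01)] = (4.3911*sin(z)^2 + 7.6734*sin(z) - 30.9284)*cos(z)/(0.3969*sin(z)^4 - 6.4134*sin(z)^3 + 25.8955*sin(z)^2 + 0.1018*sin(z) + 0.0001)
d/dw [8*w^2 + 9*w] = 16*w + 9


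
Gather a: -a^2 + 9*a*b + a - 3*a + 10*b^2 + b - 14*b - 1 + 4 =-a^2 + a*(9*b - 2) + 10*b^2 - 13*b + 3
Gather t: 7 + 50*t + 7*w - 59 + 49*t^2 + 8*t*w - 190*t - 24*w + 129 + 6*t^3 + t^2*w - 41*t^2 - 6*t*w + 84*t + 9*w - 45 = 6*t^3 + t^2*(w + 8) + t*(2*w - 56) - 8*w + 32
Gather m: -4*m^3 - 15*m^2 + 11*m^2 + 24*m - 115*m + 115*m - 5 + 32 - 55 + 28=-4*m^3 - 4*m^2 + 24*m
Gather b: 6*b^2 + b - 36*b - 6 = 6*b^2 - 35*b - 6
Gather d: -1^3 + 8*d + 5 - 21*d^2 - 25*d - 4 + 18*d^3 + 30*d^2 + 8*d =18*d^3 + 9*d^2 - 9*d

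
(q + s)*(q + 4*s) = q^2 + 5*q*s + 4*s^2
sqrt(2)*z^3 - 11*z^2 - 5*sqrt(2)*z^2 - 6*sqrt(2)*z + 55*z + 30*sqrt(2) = (z - 5)*(z - 6*sqrt(2))*(sqrt(2)*z + 1)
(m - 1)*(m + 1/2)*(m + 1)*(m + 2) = m^4 + 5*m^3/2 - 5*m/2 - 1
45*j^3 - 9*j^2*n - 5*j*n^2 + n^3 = (-5*j + n)*(-3*j + n)*(3*j + n)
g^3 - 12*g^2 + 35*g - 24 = (g - 8)*(g - 3)*(g - 1)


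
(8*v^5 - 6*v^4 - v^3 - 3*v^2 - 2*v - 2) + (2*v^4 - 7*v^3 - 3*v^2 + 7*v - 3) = 8*v^5 - 4*v^4 - 8*v^3 - 6*v^2 + 5*v - 5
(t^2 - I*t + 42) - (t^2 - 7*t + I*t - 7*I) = 7*t - 2*I*t + 42 + 7*I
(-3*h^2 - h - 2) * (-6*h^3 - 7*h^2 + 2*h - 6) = 18*h^5 + 27*h^4 + 13*h^3 + 30*h^2 + 2*h + 12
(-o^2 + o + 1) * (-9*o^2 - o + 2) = 9*o^4 - 8*o^3 - 12*o^2 + o + 2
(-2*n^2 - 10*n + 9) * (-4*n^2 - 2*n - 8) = 8*n^4 + 44*n^3 + 62*n - 72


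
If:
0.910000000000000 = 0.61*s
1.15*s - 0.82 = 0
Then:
No Solution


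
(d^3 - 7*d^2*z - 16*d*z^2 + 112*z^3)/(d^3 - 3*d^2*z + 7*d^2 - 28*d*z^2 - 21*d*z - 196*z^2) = (d - 4*z)/(d + 7)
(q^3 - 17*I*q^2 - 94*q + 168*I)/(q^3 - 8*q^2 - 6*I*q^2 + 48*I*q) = (q^2 - 11*I*q - 28)/(q*(q - 8))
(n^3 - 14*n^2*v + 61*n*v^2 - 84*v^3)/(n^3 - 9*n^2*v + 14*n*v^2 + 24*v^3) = (-n^2 + 10*n*v - 21*v^2)/(-n^2 + 5*n*v + 6*v^2)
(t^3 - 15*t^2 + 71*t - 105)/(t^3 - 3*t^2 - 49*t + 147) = (t - 5)/(t + 7)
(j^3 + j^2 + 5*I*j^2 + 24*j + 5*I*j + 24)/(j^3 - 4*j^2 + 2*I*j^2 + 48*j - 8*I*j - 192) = (j^2 + j*(1 - 3*I) - 3*I)/(j^2 + j*(-4 - 6*I) + 24*I)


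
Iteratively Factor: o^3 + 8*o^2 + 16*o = (o + 4)*(o^2 + 4*o) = o*(o + 4)*(o + 4)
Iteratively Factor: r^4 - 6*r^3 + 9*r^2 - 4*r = (r - 1)*(r^3 - 5*r^2 + 4*r) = (r - 1)^2*(r^2 - 4*r) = (r - 4)*(r - 1)^2*(r)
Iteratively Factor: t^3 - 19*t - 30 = (t + 3)*(t^2 - 3*t - 10) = (t - 5)*(t + 3)*(t + 2)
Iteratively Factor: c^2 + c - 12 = (c - 3)*(c + 4)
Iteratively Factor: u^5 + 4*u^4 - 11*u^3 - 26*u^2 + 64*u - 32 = (u + 4)*(u^4 - 11*u^2 + 18*u - 8) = (u - 2)*(u + 4)*(u^3 + 2*u^2 - 7*u + 4) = (u - 2)*(u + 4)^2*(u^2 - 2*u + 1) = (u - 2)*(u - 1)*(u + 4)^2*(u - 1)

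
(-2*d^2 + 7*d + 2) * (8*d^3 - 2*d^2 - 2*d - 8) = -16*d^5 + 60*d^4 + 6*d^3 - 2*d^2 - 60*d - 16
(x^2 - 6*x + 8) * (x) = x^3 - 6*x^2 + 8*x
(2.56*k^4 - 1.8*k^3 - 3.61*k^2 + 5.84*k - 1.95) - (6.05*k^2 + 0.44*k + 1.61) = 2.56*k^4 - 1.8*k^3 - 9.66*k^2 + 5.4*k - 3.56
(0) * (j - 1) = 0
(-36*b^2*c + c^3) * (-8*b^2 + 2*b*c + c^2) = 288*b^4*c - 72*b^3*c^2 - 44*b^2*c^3 + 2*b*c^4 + c^5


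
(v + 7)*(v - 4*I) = v^2 + 7*v - 4*I*v - 28*I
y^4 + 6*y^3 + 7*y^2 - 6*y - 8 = (y - 1)*(y + 1)*(y + 2)*(y + 4)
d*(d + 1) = d^2 + d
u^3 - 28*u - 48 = (u - 6)*(u + 2)*(u + 4)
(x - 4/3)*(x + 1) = x^2 - x/3 - 4/3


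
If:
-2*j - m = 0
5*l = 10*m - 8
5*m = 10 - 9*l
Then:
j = -61/115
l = 12/23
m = 122/115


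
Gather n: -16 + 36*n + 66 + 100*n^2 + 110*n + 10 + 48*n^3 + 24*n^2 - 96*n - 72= 48*n^3 + 124*n^2 + 50*n - 12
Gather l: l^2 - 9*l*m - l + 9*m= l^2 + l*(-9*m - 1) + 9*m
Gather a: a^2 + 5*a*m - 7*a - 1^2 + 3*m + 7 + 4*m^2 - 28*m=a^2 + a*(5*m - 7) + 4*m^2 - 25*m + 6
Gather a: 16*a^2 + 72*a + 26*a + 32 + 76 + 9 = 16*a^2 + 98*a + 117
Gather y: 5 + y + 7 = y + 12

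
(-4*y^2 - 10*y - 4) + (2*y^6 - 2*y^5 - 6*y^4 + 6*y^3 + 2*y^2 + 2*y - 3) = 2*y^6 - 2*y^5 - 6*y^4 + 6*y^3 - 2*y^2 - 8*y - 7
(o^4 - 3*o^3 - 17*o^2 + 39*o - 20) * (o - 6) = o^5 - 9*o^4 + o^3 + 141*o^2 - 254*o + 120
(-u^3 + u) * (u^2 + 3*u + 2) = -u^5 - 3*u^4 - u^3 + 3*u^2 + 2*u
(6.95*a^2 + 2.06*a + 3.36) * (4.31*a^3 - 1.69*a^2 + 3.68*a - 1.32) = 29.9545*a^5 - 2.8669*a^4 + 36.5762*a^3 - 7.2716*a^2 + 9.6456*a - 4.4352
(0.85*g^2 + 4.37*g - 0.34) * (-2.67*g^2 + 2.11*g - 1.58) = -2.2695*g^4 - 9.8744*g^3 + 8.7855*g^2 - 7.622*g + 0.5372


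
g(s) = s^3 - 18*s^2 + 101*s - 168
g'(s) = 3*s^2 - 36*s + 101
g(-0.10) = -178.28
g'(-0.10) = 104.63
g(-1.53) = -368.25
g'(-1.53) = 163.10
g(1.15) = -74.13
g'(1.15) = 63.57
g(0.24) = -144.78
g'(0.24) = 92.53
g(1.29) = -65.52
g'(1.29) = 59.55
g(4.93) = 12.26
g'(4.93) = -3.57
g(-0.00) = -168.00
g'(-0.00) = 101.00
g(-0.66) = -242.79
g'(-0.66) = 126.07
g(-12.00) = -5700.00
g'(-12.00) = 965.00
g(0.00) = -168.00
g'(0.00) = 101.00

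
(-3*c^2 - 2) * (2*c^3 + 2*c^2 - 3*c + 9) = -6*c^5 - 6*c^4 + 5*c^3 - 31*c^2 + 6*c - 18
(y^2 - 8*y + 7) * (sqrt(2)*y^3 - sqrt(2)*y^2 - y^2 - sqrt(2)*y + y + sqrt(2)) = sqrt(2)*y^5 - 9*sqrt(2)*y^4 - y^4 + 9*y^3 + 14*sqrt(2)*y^3 - 15*y^2 + 2*sqrt(2)*y^2 - 15*sqrt(2)*y + 7*y + 7*sqrt(2)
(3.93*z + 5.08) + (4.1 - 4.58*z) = 9.18 - 0.65*z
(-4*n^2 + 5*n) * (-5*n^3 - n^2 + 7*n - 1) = 20*n^5 - 21*n^4 - 33*n^3 + 39*n^2 - 5*n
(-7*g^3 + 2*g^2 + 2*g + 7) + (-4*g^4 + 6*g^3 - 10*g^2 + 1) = -4*g^4 - g^3 - 8*g^2 + 2*g + 8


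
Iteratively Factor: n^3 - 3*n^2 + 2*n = (n)*(n^2 - 3*n + 2) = n*(n - 1)*(n - 2)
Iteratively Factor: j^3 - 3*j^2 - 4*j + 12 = (j - 2)*(j^2 - j - 6) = (j - 3)*(j - 2)*(j + 2)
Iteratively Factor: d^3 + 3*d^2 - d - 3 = (d + 3)*(d^2 - 1) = (d + 1)*(d + 3)*(d - 1)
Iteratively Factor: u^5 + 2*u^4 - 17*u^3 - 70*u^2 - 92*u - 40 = (u + 2)*(u^4 - 17*u^2 - 36*u - 20) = (u + 1)*(u + 2)*(u^3 - u^2 - 16*u - 20) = (u + 1)*(u + 2)^2*(u^2 - 3*u - 10) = (u + 1)*(u + 2)^3*(u - 5)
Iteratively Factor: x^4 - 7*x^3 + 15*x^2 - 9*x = (x)*(x^3 - 7*x^2 + 15*x - 9) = x*(x - 1)*(x^2 - 6*x + 9) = x*(x - 3)*(x - 1)*(x - 3)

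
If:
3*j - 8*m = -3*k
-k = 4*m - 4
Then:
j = 20*m/3 - 4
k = 4 - 4*m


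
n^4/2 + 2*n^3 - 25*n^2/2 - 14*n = n*(n/2 + 1/2)*(n - 4)*(n + 7)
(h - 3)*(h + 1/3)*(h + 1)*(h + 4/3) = h^4 - h^3/3 - 53*h^2/9 - 53*h/9 - 4/3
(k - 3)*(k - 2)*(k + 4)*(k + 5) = k^4 + 4*k^3 - 19*k^2 - 46*k + 120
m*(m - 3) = m^2 - 3*m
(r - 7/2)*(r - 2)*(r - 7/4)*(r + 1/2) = r^4 - 27*r^3/4 + 13*r^2 - 63*r/16 - 49/8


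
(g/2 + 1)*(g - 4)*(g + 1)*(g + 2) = g^4/2 + g^3/2 - 6*g^2 - 14*g - 8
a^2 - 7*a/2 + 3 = (a - 2)*(a - 3/2)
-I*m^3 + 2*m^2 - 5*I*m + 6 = (m - 2*I)*(m + 3*I)*(-I*m + 1)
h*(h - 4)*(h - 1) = h^3 - 5*h^2 + 4*h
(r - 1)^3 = r^3 - 3*r^2 + 3*r - 1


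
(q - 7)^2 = q^2 - 14*q + 49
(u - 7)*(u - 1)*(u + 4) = u^3 - 4*u^2 - 25*u + 28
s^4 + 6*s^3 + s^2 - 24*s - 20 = (s - 2)*(s + 1)*(s + 2)*(s + 5)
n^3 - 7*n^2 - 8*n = n*(n - 8)*(n + 1)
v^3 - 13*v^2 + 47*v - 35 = (v - 7)*(v - 5)*(v - 1)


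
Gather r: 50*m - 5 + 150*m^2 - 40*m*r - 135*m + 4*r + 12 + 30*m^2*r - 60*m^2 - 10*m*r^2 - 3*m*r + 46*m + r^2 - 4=90*m^2 - 39*m + r^2*(1 - 10*m) + r*(30*m^2 - 43*m + 4) + 3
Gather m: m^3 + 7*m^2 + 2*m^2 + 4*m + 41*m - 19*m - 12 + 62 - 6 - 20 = m^3 + 9*m^2 + 26*m + 24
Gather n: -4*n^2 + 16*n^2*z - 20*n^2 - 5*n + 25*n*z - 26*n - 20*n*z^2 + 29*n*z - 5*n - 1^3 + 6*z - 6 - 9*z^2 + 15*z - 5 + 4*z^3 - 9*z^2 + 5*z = n^2*(16*z - 24) + n*(-20*z^2 + 54*z - 36) + 4*z^3 - 18*z^2 + 26*z - 12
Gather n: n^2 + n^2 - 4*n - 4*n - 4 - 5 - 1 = 2*n^2 - 8*n - 10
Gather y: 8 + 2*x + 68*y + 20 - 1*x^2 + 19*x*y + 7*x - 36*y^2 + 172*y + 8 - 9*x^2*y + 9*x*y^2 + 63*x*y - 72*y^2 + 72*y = -x^2 + 9*x + y^2*(9*x - 108) + y*(-9*x^2 + 82*x + 312) + 36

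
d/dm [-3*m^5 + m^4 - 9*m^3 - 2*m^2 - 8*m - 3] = -15*m^4 + 4*m^3 - 27*m^2 - 4*m - 8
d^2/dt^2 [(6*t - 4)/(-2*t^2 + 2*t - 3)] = 8*(-2*(2*t - 1)^2*(3*t - 2) + (9*t - 5)*(2*t^2 - 2*t + 3))/(2*t^2 - 2*t + 3)^3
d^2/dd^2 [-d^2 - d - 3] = -2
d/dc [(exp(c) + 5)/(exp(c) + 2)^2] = (-exp(c) - 8)*exp(c)/(exp(c) + 2)^3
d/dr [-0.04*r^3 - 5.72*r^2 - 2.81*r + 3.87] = -0.12*r^2 - 11.44*r - 2.81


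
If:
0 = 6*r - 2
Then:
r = 1/3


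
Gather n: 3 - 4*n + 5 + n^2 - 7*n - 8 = n^2 - 11*n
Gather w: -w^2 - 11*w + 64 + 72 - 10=-w^2 - 11*w + 126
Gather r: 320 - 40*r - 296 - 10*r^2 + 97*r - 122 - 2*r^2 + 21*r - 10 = -12*r^2 + 78*r - 108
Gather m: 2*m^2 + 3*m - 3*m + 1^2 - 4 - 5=2*m^2 - 8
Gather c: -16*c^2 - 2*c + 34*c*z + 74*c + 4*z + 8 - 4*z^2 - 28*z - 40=-16*c^2 + c*(34*z + 72) - 4*z^2 - 24*z - 32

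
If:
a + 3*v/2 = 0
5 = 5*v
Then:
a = -3/2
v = 1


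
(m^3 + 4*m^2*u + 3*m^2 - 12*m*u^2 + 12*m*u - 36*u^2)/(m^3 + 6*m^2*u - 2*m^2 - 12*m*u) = (m^2 - 2*m*u + 3*m - 6*u)/(m*(m - 2))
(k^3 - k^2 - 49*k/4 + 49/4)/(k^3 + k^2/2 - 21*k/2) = (2*k^2 - 9*k + 7)/(2*k*(k - 3))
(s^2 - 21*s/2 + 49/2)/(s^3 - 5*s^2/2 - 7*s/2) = (s - 7)/(s*(s + 1))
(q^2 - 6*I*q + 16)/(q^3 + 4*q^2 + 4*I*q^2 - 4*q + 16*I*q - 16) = (q - 8*I)/(q^2 + 2*q*(2 + I) + 8*I)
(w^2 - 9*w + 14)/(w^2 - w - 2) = (w - 7)/(w + 1)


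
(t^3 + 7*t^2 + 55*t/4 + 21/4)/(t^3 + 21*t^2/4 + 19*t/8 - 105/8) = 2*(2*t + 1)/(4*t - 5)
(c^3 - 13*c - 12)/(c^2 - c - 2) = (c^2 - c - 12)/(c - 2)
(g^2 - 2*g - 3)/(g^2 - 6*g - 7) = (g - 3)/(g - 7)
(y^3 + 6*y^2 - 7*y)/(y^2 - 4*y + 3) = y*(y + 7)/(y - 3)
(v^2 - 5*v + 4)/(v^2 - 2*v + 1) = (v - 4)/(v - 1)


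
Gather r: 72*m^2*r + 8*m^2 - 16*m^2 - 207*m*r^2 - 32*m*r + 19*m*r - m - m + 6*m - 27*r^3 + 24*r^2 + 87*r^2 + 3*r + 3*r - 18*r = -8*m^2 + 4*m - 27*r^3 + r^2*(111 - 207*m) + r*(72*m^2 - 13*m - 12)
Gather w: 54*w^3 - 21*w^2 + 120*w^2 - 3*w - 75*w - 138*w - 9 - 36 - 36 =54*w^3 + 99*w^2 - 216*w - 81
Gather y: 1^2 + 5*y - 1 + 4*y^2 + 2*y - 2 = 4*y^2 + 7*y - 2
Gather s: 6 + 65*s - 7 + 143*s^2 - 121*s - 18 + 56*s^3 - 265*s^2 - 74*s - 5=56*s^3 - 122*s^2 - 130*s - 24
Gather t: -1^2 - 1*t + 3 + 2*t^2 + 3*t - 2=2*t^2 + 2*t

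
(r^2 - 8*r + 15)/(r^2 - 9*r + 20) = (r - 3)/(r - 4)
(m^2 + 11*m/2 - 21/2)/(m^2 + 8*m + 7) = (m - 3/2)/(m + 1)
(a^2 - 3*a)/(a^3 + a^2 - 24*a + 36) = a/(a^2 + 4*a - 12)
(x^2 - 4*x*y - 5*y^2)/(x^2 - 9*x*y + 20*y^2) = (x + y)/(x - 4*y)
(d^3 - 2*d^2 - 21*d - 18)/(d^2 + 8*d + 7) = (d^2 - 3*d - 18)/(d + 7)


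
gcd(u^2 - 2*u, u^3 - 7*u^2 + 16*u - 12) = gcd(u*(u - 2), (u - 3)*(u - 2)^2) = u - 2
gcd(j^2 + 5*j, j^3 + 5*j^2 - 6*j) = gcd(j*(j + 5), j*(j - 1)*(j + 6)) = j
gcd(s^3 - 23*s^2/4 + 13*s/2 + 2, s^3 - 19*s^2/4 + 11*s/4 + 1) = s^2 - 15*s/4 - 1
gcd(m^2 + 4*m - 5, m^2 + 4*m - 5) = m^2 + 4*m - 5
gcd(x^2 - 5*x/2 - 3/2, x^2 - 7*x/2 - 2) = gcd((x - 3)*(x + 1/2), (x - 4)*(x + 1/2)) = x + 1/2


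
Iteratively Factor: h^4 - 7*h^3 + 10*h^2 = (h)*(h^3 - 7*h^2 + 10*h) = h*(h - 5)*(h^2 - 2*h) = h^2*(h - 5)*(h - 2)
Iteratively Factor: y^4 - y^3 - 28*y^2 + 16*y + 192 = (y - 4)*(y^3 + 3*y^2 - 16*y - 48) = (y - 4)^2*(y^2 + 7*y + 12) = (y - 4)^2*(y + 3)*(y + 4)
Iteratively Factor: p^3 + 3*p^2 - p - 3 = (p + 3)*(p^2 - 1) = (p + 1)*(p + 3)*(p - 1)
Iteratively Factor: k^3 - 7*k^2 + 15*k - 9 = (k - 3)*(k^2 - 4*k + 3) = (k - 3)^2*(k - 1)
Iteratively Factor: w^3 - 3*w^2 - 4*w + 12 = (w - 2)*(w^2 - w - 6) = (w - 3)*(w - 2)*(w + 2)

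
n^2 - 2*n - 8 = (n - 4)*(n + 2)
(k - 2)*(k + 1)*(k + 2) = k^3 + k^2 - 4*k - 4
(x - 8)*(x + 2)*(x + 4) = x^3 - 2*x^2 - 40*x - 64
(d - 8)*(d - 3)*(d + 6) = d^3 - 5*d^2 - 42*d + 144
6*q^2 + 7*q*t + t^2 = (q + t)*(6*q + t)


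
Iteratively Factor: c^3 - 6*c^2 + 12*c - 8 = (c - 2)*(c^2 - 4*c + 4) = (c - 2)^2*(c - 2)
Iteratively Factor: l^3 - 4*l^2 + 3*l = (l - 1)*(l^2 - 3*l) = l*(l - 1)*(l - 3)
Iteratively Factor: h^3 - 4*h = (h)*(h^2 - 4) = h*(h + 2)*(h - 2)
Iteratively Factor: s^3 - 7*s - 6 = (s + 2)*(s^2 - 2*s - 3) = (s - 3)*(s + 2)*(s + 1)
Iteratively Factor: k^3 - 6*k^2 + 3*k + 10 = (k - 5)*(k^2 - k - 2) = (k - 5)*(k + 1)*(k - 2)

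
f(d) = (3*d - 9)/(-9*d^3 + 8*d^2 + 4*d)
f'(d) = (3*d - 9)*(27*d^2 - 16*d - 4)/(-9*d^3 + 8*d^2 + 4*d)^2 + 3/(-9*d^3 + 8*d^2 + 4*d) = 3*(18*d^3 - 89*d^2 + 48*d + 12)/(d^2*(81*d^4 - 144*d^3 - 8*d^2 + 64*d + 16))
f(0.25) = -6.07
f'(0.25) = 30.39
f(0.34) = -4.13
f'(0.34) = 15.08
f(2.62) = 0.01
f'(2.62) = -0.05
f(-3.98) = -0.03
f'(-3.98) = -0.02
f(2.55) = 0.02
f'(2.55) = -0.06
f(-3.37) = -0.05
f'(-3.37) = -0.03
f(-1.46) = -0.34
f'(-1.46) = -0.59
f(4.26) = -0.01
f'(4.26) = -0.00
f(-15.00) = 0.00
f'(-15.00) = 0.00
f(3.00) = 0.00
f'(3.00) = -0.02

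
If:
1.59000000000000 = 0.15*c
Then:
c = 10.60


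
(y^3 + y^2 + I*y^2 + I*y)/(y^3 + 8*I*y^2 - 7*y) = (y + 1)/(y + 7*I)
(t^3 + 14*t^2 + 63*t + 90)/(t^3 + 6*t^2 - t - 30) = (t + 6)/(t - 2)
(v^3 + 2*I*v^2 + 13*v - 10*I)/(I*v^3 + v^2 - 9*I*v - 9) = (-I*v^2 + 3*v - 10*I)/(v^2 - 9)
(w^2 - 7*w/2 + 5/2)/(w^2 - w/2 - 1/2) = (2*w - 5)/(2*w + 1)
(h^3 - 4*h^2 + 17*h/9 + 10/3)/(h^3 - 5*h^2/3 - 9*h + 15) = (h + 2/3)/(h + 3)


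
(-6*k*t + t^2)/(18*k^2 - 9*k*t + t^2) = t/(-3*k + t)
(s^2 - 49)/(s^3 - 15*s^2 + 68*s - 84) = (s + 7)/(s^2 - 8*s + 12)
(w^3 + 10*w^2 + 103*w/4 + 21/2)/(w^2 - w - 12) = (w^3 + 10*w^2 + 103*w/4 + 21/2)/(w^2 - w - 12)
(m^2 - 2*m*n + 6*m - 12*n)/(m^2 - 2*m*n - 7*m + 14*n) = (m + 6)/(m - 7)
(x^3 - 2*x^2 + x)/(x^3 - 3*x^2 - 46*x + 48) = x*(x - 1)/(x^2 - 2*x - 48)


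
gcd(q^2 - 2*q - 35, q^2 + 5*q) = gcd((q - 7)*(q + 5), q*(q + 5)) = q + 5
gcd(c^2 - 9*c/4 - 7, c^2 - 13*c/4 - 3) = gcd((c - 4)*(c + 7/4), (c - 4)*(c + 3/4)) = c - 4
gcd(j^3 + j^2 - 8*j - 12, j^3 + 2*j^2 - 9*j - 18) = j^2 - j - 6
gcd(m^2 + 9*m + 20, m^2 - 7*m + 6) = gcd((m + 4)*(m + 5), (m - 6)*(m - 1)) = 1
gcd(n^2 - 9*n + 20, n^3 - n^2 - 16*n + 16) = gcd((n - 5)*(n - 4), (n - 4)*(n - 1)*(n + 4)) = n - 4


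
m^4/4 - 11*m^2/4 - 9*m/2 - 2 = (m/4 + 1/4)*(m - 4)*(m + 1)*(m + 2)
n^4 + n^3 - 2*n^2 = n^2*(n - 1)*(n + 2)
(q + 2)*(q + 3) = q^2 + 5*q + 6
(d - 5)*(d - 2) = d^2 - 7*d + 10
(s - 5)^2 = s^2 - 10*s + 25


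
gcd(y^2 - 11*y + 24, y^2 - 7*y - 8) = y - 8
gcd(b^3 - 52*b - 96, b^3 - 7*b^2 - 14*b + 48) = b - 8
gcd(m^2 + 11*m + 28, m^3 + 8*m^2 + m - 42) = m + 7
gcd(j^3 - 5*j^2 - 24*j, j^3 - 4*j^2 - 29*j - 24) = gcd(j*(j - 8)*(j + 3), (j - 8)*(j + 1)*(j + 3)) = j^2 - 5*j - 24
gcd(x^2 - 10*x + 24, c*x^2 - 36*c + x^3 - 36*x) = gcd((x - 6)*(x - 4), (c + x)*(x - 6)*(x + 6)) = x - 6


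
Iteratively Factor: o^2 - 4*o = (o - 4)*(o)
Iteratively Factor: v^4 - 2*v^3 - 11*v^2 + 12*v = (v + 3)*(v^3 - 5*v^2 + 4*v) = v*(v + 3)*(v^2 - 5*v + 4) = v*(v - 4)*(v + 3)*(v - 1)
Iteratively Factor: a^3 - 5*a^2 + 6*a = (a - 2)*(a^2 - 3*a) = a*(a - 2)*(a - 3)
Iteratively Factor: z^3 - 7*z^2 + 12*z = (z - 3)*(z^2 - 4*z) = z*(z - 3)*(z - 4)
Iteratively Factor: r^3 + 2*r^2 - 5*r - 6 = (r - 2)*(r^2 + 4*r + 3) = (r - 2)*(r + 3)*(r + 1)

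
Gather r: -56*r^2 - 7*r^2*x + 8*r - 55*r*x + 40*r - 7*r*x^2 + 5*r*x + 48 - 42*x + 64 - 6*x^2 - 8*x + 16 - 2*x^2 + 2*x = r^2*(-7*x - 56) + r*(-7*x^2 - 50*x + 48) - 8*x^2 - 48*x + 128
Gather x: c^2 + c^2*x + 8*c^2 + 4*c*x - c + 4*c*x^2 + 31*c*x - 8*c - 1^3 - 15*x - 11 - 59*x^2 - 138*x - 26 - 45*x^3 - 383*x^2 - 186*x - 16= 9*c^2 - 9*c - 45*x^3 + x^2*(4*c - 442) + x*(c^2 + 35*c - 339) - 54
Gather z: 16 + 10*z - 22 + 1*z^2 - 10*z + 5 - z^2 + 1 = 0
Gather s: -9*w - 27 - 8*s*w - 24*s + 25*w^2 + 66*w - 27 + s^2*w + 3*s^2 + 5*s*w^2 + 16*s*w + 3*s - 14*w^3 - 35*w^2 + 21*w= s^2*(w + 3) + s*(5*w^2 + 8*w - 21) - 14*w^3 - 10*w^2 + 78*w - 54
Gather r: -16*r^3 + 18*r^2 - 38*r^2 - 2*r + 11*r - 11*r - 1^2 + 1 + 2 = -16*r^3 - 20*r^2 - 2*r + 2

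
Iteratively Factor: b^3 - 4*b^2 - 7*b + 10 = (b - 5)*(b^2 + b - 2) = (b - 5)*(b - 1)*(b + 2)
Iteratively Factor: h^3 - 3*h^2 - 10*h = (h + 2)*(h^2 - 5*h) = h*(h + 2)*(h - 5)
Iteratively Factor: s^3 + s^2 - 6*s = (s)*(s^2 + s - 6) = s*(s + 3)*(s - 2)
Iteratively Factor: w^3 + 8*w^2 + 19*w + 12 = (w + 3)*(w^2 + 5*w + 4) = (w + 1)*(w + 3)*(w + 4)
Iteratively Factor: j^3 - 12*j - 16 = (j - 4)*(j^2 + 4*j + 4) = (j - 4)*(j + 2)*(j + 2)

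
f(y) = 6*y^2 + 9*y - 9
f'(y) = 12*y + 9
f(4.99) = 185.31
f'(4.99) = 68.88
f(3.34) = 87.99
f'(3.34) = 49.08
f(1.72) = 24.23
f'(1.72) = 29.64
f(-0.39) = -11.60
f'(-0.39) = 4.32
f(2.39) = 46.78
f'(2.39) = 37.68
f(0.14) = -7.62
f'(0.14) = 10.68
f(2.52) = 51.78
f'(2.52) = 39.24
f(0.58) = -1.76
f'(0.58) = 15.96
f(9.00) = 558.00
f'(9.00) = 117.00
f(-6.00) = 153.00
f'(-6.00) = -63.00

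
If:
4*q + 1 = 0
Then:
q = -1/4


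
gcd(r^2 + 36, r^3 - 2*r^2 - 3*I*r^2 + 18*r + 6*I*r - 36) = r - 6*I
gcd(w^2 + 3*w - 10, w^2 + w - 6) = w - 2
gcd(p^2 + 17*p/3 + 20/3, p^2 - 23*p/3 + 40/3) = 1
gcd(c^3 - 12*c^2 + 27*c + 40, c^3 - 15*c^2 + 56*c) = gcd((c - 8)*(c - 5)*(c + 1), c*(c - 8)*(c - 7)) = c - 8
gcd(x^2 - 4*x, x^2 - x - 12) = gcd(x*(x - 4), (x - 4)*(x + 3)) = x - 4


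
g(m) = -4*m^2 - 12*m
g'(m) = -8*m - 12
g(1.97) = -39.16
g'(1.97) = -27.76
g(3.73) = -100.41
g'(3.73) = -41.84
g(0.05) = -0.61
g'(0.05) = -12.40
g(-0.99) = 7.96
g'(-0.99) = -4.08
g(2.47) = -54.04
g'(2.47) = -31.76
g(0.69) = -10.18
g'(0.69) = -17.52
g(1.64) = -30.44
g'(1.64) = -25.12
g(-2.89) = 1.27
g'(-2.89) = 11.12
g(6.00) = -216.00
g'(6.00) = -60.00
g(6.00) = -216.00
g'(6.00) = -60.00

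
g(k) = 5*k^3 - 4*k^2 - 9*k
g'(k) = 15*k^2 - 8*k - 9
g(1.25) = -7.73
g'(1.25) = 4.44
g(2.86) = 58.51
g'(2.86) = 90.81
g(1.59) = -4.32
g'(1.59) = 16.20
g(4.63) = 368.85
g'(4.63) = 275.51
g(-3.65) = -263.58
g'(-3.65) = 220.04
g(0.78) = -7.08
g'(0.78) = -6.11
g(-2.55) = -85.97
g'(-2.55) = 108.94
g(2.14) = 11.42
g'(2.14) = 42.57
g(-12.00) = -9108.00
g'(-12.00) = 2247.00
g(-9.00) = -3888.00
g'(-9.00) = 1278.00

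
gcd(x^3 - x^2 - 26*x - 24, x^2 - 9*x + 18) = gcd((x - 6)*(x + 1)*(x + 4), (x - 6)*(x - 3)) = x - 6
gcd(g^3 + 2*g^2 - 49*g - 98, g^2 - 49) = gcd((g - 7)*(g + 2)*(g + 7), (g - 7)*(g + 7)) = g^2 - 49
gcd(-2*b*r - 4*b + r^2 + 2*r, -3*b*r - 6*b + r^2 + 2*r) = r + 2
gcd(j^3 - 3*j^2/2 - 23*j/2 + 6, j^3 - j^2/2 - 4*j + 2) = j - 1/2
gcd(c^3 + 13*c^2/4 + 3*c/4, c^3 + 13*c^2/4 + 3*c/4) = c^3 + 13*c^2/4 + 3*c/4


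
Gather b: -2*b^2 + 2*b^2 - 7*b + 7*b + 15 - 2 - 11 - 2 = 0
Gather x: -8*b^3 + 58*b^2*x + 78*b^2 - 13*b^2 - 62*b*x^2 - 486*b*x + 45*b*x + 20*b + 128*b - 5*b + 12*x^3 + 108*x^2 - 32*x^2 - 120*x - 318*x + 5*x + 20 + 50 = -8*b^3 + 65*b^2 + 143*b + 12*x^3 + x^2*(76 - 62*b) + x*(58*b^2 - 441*b - 433) + 70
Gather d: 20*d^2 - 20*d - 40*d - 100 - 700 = 20*d^2 - 60*d - 800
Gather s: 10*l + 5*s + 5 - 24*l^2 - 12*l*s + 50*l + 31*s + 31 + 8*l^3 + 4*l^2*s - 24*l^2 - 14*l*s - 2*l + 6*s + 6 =8*l^3 - 48*l^2 + 58*l + s*(4*l^2 - 26*l + 42) + 42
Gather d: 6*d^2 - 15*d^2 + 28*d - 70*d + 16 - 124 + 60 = -9*d^2 - 42*d - 48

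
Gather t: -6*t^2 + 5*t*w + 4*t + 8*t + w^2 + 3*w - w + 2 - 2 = -6*t^2 + t*(5*w + 12) + w^2 + 2*w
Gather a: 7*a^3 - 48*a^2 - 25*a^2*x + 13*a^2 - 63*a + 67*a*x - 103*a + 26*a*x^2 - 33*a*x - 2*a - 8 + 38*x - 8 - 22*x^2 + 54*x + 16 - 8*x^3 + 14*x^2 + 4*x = 7*a^3 + a^2*(-25*x - 35) + a*(26*x^2 + 34*x - 168) - 8*x^3 - 8*x^2 + 96*x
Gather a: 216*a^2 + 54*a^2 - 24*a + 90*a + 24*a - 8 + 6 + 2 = 270*a^2 + 90*a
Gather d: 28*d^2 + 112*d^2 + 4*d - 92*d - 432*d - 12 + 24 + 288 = 140*d^2 - 520*d + 300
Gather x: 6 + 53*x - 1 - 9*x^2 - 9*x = -9*x^2 + 44*x + 5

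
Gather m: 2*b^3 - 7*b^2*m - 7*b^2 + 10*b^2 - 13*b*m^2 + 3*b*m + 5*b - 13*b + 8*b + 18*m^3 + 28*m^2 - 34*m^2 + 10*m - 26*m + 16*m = 2*b^3 + 3*b^2 + 18*m^3 + m^2*(-13*b - 6) + m*(-7*b^2 + 3*b)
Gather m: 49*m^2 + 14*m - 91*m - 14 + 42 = 49*m^2 - 77*m + 28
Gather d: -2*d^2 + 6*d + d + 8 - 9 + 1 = -2*d^2 + 7*d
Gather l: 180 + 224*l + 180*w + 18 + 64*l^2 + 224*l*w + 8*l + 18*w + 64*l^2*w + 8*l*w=l^2*(64*w + 64) + l*(232*w + 232) + 198*w + 198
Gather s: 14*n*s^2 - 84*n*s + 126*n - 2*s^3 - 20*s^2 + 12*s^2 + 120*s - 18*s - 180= 126*n - 2*s^3 + s^2*(14*n - 8) + s*(102 - 84*n) - 180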